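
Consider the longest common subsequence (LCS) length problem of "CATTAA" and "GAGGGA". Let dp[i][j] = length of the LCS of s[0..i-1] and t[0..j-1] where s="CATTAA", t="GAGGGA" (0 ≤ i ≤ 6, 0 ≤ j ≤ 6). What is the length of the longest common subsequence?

   ''  G  A  G  G  G  A
''  0  0  0  0  0  0  0
 C  0  0  0  0  0  0  0
 A  0  0  1  1  1  1  1
 T  0  0  1  1  1  1  1
 T  0  0  1  1  1  1  1
 A  0  0  1  1  1  1  2
 A  0  0  1  1  1  1  2

2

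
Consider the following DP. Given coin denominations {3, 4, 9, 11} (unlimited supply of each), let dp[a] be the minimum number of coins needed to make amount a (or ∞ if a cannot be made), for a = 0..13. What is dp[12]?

2

 a  0  1  2  3  4  5  6  7  8  9 10 11 12 13
dp  0  -  -  1  1  -  2  2  2  1  3  1  2  2
(- denotes ∞ / unreachable)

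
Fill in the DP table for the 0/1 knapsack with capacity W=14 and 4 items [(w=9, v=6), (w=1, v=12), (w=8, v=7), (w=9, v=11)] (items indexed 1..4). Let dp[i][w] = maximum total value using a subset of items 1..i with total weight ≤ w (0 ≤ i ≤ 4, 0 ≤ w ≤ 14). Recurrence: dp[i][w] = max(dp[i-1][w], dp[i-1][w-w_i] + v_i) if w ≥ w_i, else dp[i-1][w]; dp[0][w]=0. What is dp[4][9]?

i\w   0   1   2   3   4   5   6   7   8   9  10  11  12  13  14
  0   0   0   0   0   0   0   0   0   0   0   0   0   0   0   0
  1   0   0   0   0   0   0   0   0   0   6   6   6   6   6   6
  2   0  12  12  12  12  12  12  12  12  12  18  18  18  18  18
  3   0  12  12  12  12  12  12  12  12  19  19  19  19  19  19
  4   0  12  12  12  12  12  12  12  12  19  23  23  23  23  23

19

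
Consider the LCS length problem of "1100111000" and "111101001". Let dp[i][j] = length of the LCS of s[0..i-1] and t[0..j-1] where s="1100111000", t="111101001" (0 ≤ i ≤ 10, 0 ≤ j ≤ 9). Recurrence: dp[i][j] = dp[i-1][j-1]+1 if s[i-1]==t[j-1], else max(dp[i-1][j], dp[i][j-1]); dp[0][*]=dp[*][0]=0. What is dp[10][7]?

6

   ''  1  1  1  1  0  1  0  0  1
''  0  0  0  0  0  0  0  0  0  0
 1  0  1  1  1  1  1  1  1  1  1
 1  0  1  2  2  2  2  2  2  2  2
 0  0  1  2  2  2  3  3  3  3  3
 0  0  1  2  2  2  3  3  4  4  4
 1  0  1  2  3  3  3  4  4  4  5
 1  0  1  2  3  4  4  4  4  4  5
 1  0  1  2  3  4  4  5  5  5  5
 0  0  1  2  3  4  5  5  6  6  6
 0  0  1  2  3  4  5  5  6  7  7
 0  0  1  2  3  4  5  5  6  7  7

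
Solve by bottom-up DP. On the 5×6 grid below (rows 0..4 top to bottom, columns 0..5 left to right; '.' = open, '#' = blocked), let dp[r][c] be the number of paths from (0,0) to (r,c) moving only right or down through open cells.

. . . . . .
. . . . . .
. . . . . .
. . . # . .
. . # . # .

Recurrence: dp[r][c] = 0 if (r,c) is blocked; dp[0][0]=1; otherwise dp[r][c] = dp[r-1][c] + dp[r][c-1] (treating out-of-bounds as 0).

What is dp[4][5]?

r\c   0   1   2   3   4   5
  0   1   1   1   1   1   1
  1   1   2   3   4   5   6
  2   1   3   6  10  15  21
  3   1   4  10   0  15  36
  4   1   5   0   0   0  36

36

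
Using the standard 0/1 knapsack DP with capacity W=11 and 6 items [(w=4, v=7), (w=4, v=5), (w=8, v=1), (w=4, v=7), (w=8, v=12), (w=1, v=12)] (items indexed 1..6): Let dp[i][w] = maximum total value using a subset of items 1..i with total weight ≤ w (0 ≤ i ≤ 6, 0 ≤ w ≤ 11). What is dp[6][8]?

19

i\w   0   1   2   3   4   5   6   7   8   9  10  11
  0   0   0   0   0   0   0   0   0   0   0   0   0
  1   0   0   0   0   7   7   7   7   7   7   7   7
  2   0   0   0   0   7   7   7   7  12  12  12  12
  3   0   0   0   0   7   7   7   7  12  12  12  12
  4   0   0   0   0   7   7   7   7  14  14  14  14
  5   0   0   0   0   7   7   7   7  14  14  14  14
  6   0  12  12  12  12  19  19  19  19  26  26  26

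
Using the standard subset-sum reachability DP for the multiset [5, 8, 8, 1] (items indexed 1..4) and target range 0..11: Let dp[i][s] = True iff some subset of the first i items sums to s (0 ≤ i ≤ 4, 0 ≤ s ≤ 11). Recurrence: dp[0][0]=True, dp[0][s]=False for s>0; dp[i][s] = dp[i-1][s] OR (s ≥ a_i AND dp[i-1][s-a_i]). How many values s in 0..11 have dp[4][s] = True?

6

i\s   0   1   2   3   4   5   6   7   8   9  10  11
  0   T   F   F   F   F   F   F   F   F   F   F   F
  1   T   F   F   F   F   T   F   F   F   F   F   F
  2   T   F   F   F   F   T   F   F   T   F   F   F
  3   T   F   F   F   F   T   F   F   T   F   F   F
  4   T   T   F   F   F   T   T   F   T   T   F   F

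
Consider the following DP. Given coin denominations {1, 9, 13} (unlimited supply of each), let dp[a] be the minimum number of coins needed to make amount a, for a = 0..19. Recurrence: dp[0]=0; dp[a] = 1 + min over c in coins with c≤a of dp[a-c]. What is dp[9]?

 a  0  1  2  3  4  5  6  7  8  9 10 11 12 13 14 15 16 17 18 19
dp  0  1  2  3  4  5  6  7  8  1  2  3  4  1  2  3  4  5  2  3

1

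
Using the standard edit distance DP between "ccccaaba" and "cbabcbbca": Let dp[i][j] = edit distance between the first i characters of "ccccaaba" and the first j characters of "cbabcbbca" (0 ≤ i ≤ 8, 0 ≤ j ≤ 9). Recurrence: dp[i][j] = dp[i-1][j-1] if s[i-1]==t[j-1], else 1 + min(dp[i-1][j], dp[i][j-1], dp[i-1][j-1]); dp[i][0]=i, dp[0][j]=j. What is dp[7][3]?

5

   ''  c  b  a  b  c  b  b  c  a
''  0  1  2  3  4  5  6  7  8  9
 c  1  0  1  2  3  4  5  6  7  8
 c  2  1  1  2  3  3  4  5  6  7
 c  3  2  2  2  3  3  4  5  5  6
 c  4  3  3  3  3  3  4  5  5  6
 a  5  4  4  3  4  4  4  5  6  5
 a  6  5  5  4  4  5  5  5  6  6
 b  7  6  5  5  4  5  5  5  6  7
 a  8  7  6  5  5  5  6  6  6  6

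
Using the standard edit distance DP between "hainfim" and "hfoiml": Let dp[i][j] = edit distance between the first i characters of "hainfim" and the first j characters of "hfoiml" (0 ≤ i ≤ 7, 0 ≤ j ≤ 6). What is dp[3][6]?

4

   ''  h  f  o  i  m  l
''  0  1  2  3  4  5  6
 h  1  0  1  2  3  4  5
 a  2  1  1  2  3  4  5
 i  3  2  2  2  2  3  4
 n  4  3  3  3  3  3  4
 f  5  4  3  4  4  4  4
 i  6  5  4  4  4  5  5
 m  7  6  5  5  5  4  5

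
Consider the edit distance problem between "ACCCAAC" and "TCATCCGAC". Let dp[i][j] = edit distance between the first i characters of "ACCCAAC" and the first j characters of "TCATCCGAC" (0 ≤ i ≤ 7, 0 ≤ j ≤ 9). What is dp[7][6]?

5

   ''  T  C  A  T  C  C  G  A  C
''  0  1  2  3  4  5  6  7  8  9
 A  1  1  2  2  3  4  5  6  7  8
 C  2  2  1  2  3  3  4  5  6  7
 C  3  3  2  2  3  3  3  4  5  6
 C  4  4  3  3  3  3  3  4  5  5
 A  5  5  4  3  4  4  4  4  4  5
 A  6  6  5  4  4  5  5  5  4  5
 C  7  7  6  5  5  4  5  6  5  4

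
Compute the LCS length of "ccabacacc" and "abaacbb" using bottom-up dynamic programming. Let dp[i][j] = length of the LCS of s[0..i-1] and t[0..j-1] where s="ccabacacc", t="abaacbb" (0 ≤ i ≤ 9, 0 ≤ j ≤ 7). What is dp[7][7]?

   ''  a  b  a  a  c  b  b
''  0  0  0  0  0  0  0  0
 c  0  0  0  0  0  1  1  1
 c  0  0  0  0  0  1  1  1
 a  0  1  1  1  1  1  1  1
 b  0  1  2  2  2  2  2  2
 a  0  1  2  3  3  3  3  3
 c  0  1  2  3  3  4  4  4
 a  0  1  2  3  4  4  4  4
 c  0  1  2  3  4  5  5  5
 c  0  1  2  3  4  5  5  5

4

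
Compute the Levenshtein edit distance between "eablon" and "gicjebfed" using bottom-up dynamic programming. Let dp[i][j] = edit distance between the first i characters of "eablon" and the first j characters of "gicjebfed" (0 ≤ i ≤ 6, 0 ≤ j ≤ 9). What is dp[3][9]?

8

   ''  g  i  c  j  e  b  f  e  d
''  0  1  2  3  4  5  6  7  8  9
 e  1  1  2  3  4  4  5  6  7  8
 a  2  2  2  3  4  5  5  6  7  8
 b  3  3  3  3  4  5  5  6  7  8
 l  4  4  4  4  4  5  6  6  7  8
 o  5  5  5  5  5  5  6  7  7  8
 n  6  6  6  6  6  6  6  7  8  8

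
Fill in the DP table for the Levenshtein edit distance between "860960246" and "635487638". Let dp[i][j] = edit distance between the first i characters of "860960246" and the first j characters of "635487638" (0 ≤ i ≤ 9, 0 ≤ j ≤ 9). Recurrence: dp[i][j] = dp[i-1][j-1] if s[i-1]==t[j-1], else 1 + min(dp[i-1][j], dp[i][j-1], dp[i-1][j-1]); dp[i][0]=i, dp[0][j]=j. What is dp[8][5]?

   ''  6  3  5  4  8  7  6  3  8
''  0  1  2  3  4  5  6  7  8  9
 8  1  1  2  3  4  4  5  6  7  8
 6  2  1  2  3  4  5  5  5  6  7
 0  3  2  2  3  4  5  6  6  6  7
 9  4  3  3  3  4  5  6  7  7  7
 6  5  4  4  4  4  5  6  6  7  8
 0  6  5  5  5  5  5  6  7  7  8
 2  7  6  6  6  6  6  6  7  8  8
 4  8  7  7  7  6  7  7  7  8  9
 6  9  8  8  8  7  7  8  7  8  9

7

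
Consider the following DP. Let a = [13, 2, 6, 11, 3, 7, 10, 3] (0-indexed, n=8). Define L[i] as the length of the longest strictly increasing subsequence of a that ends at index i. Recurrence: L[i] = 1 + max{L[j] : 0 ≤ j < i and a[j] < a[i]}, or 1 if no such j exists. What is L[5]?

   i    0    1    2    3    4    5    6    7
a[i]   13    2    6   11    3    7   10    3
L[i]    1    1    2    3    2    3    4    2

3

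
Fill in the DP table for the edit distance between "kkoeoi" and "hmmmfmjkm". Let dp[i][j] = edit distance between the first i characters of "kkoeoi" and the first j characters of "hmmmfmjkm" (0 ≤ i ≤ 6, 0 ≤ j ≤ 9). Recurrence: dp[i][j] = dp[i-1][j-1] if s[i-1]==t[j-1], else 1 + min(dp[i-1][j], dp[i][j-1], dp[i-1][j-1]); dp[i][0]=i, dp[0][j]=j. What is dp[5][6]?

6

   ''  h  m  m  m  f  m  j  k  m
''  0  1  2  3  4  5  6  7  8  9
 k  1  1  2  3  4  5  6  7  7  8
 k  2  2  2  3  4  5  6  7  7  8
 o  3  3  3  3  4  5  6  7  8  8
 e  4  4  4  4  4  5  6  7  8  9
 o  5  5  5  5  5  5  6  7  8  9
 i  6  6  6  6  6  6  6  7  8  9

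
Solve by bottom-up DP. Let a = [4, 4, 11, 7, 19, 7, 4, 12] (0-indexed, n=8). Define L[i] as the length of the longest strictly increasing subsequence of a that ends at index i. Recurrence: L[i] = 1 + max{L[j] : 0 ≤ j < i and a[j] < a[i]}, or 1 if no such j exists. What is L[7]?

3

   i    0    1    2    3    4    5    6    7
a[i]    4    4   11    7   19    7    4   12
L[i]    1    1    2    2    3    2    1    3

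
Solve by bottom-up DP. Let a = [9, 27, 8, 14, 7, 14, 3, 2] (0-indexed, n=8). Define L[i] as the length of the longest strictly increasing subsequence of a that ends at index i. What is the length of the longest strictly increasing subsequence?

   i    0    1    2    3    4    5    6    7
a[i]    9   27    8   14    7   14    3    2
L[i]    1    2    1    2    1    2    1    1

2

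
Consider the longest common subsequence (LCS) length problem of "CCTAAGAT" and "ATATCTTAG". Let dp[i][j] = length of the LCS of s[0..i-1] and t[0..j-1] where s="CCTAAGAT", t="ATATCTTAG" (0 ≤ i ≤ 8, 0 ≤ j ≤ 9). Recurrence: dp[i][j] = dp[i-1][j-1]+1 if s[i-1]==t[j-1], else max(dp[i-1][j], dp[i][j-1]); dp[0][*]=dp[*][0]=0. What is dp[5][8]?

   ''  A  T  A  T  C  T  T  A  G
''  0  0  0  0  0  0  0  0  0  0
 C  0  0  0  0  0  1  1  1  1  1
 C  0  0  0  0  0  1  1  1  1  1
 T  0  0  1  1  1  1  2  2  2  2
 A  0  1  1  2  2  2  2  2  3  3
 A  0  1  1  2  2  2  2  2  3  3
 G  0  1  1  2  2  2  2  2  3  4
 A  0  1  1  2  2  2  2  2  3  4
 T  0  1  2  2  3  3  3  3  3  4

3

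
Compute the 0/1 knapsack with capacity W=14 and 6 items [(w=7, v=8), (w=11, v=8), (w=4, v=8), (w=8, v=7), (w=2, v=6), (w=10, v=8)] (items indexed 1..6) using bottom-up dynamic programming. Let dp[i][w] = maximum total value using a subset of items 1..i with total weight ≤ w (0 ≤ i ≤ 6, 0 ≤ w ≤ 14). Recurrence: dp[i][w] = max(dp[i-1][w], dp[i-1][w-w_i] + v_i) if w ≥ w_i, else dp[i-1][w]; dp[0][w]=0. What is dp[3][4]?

8

i\w   0   1   2   3   4   5   6   7   8   9  10  11  12  13  14
  0   0   0   0   0   0   0   0   0   0   0   0   0   0   0   0
  1   0   0   0   0   0   0   0   8   8   8   8   8   8   8   8
  2   0   0   0   0   0   0   0   8   8   8   8   8   8   8   8
  3   0   0   0   0   8   8   8   8   8   8   8  16  16  16  16
  4   0   0   0   0   8   8   8   8   8   8   8  16  16  16  16
  5   0   0   6   6   8   8  14  14  14  14  14  16  16  22  22
  6   0   0   6   6   8   8  14  14  14  14  14  16  16  22  22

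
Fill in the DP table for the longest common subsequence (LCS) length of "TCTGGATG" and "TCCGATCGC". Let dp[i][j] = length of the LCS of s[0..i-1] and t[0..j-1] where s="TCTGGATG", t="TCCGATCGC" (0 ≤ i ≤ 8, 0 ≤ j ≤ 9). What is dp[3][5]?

   ''  T  C  C  G  A  T  C  G  C
''  0  0  0  0  0  0  0  0  0  0
 T  0  1  1  1  1  1  1  1  1  1
 C  0  1  2  2  2  2  2  2  2  2
 T  0  1  2  2  2  2  3  3  3  3
 G  0  1  2  2  3  3  3  3  4  4
 G  0  1  2  2  3  3  3  3  4  4
 A  0  1  2  2  3  4  4  4  4  4
 T  0  1  2  2  3  4  5  5  5  5
 G  0  1  2  2  3  4  5  5  6  6

2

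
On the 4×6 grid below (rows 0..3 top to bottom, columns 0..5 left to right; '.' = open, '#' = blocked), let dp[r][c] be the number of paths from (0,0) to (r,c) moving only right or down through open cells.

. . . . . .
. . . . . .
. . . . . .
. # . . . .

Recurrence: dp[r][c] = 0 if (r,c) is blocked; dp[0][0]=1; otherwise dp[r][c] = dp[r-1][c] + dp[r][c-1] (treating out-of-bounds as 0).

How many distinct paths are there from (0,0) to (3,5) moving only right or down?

52

r\c   0   1   2   3   4   5
  0   1   1   1   1   1   1
  1   1   2   3   4   5   6
  2   1   3   6  10  15  21
  3   1   0   6  16  31  52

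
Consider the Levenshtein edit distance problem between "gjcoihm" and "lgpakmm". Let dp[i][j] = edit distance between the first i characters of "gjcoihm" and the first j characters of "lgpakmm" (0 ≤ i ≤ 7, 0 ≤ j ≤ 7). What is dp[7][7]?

   ''  l  g  p  a  k  m  m
''  0  1  2  3  4  5  6  7
 g  1  1  1  2  3  4  5  6
 j  2  2  2  2  3  4  5  6
 c  3  3  3  3  3  4  5  6
 o  4  4  4  4  4  4  5  6
 i  5  5  5  5  5  5  5  6
 h  6  6  6  6  6  6  6  6
 m  7  7  7  7  7  7  6  6

6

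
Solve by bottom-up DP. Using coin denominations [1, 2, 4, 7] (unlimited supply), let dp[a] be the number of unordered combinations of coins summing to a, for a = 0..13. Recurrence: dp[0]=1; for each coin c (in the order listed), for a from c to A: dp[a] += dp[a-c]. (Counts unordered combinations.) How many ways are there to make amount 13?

after  coin     0     1     2     3     4     5     6     7     8     9    10    11    12    13
          1     1     1     1     1     1     1     1     1     1     1     1     1     1     1
          2     1     1     2     2     3     3     4     4     5     5     6     6     7     7
          4     1     1     2     2     4     4     6     6     9     9    12    12    16    16
          7     1     1     2     2     4     4     6     7    10    11    14    16    20    22

22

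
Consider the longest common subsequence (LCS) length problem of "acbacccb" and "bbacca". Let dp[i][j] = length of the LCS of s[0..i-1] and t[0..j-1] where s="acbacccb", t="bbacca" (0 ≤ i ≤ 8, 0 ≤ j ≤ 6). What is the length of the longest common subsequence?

   ''  b  b  a  c  c  a
''  0  0  0  0  0  0  0
 a  0  0  0  1  1  1  1
 c  0  0  0  1  2  2  2
 b  0  1  1  1  2  2  2
 a  0  1  1  2  2  2  3
 c  0  1  1  2  3  3  3
 c  0  1  1  2  3  4  4
 c  0  1  1  2  3  4  4
 b  0  1  2  2  3  4  4

4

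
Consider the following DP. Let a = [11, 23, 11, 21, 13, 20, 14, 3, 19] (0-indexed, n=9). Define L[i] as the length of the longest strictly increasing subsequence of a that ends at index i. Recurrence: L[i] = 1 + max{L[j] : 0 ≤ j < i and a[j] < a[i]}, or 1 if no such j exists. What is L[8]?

   i    0    1    2    3    4    5    6    7    8
a[i]   11   23   11   21   13   20   14    3   19
L[i]    1    2    1    2    2    3    3    1    4

4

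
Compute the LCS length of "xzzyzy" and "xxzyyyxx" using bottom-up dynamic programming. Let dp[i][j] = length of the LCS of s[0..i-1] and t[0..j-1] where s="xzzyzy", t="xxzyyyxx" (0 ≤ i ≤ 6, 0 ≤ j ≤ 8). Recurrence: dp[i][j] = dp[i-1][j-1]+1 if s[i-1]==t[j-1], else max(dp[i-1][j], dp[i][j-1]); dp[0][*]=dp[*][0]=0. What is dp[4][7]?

   ''  x  x  z  y  y  y  x  x
''  0  0  0  0  0  0  0  0  0
 x  0  1  1  1  1  1  1  1  1
 z  0  1  1  2  2  2  2  2  2
 z  0  1  1  2  2  2  2  2  2
 y  0  1  1  2  3  3  3  3  3
 z  0  1  1  2  3  3  3  3  3
 y  0  1  1  2  3  4  4  4  4

3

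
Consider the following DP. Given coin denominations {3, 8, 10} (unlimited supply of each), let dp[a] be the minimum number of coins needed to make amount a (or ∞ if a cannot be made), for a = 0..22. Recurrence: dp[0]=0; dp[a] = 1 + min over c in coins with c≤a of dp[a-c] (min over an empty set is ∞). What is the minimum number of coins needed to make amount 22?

4

 a  0  1  2  3  4  5  6  7  8  9 10 11 12 13 14 15 16 17 18 19 20 21 22
dp  0  -  -  1  -  -  2  -  1  3  1  2  4  2  3  5  2  4  2  3  2  3  4
(- denotes ∞ / unreachable)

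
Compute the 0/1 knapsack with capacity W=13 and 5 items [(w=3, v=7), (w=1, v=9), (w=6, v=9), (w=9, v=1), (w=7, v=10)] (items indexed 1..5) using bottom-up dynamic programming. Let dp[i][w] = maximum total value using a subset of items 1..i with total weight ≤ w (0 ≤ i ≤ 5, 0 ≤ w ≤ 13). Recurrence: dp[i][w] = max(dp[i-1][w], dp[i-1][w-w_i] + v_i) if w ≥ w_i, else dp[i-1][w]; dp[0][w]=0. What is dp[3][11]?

i\w   0   1   2   3   4   5   6   7   8   9  10  11  12  13
  0   0   0   0   0   0   0   0   0   0   0   0   0   0   0
  1   0   0   0   7   7   7   7   7   7   7   7   7   7   7
  2   0   9   9   9  16  16  16  16  16  16  16  16  16  16
  3   0   9   9   9  16  16  16  18  18  18  25  25  25  25
  4   0   9   9   9  16  16  16  18  18  18  25  25  25  25
  5   0   9   9   9  16  16  16  18  19  19  25  26  26  26

25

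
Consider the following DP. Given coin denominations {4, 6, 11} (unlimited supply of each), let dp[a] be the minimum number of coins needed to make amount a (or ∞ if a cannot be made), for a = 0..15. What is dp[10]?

 a  0  1  2  3  4  5  6  7  8  9 10 11 12 13 14 15
dp  0  -  -  -  1  -  1  -  2  -  2  1  2  -  3  2
(- denotes ∞ / unreachable)

2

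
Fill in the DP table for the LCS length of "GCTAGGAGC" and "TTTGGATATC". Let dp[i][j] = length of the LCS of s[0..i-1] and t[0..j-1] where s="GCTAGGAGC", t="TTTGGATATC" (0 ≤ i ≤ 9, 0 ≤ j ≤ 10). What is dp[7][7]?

   ''  T  T  T  G  G  A  T  A  T  C
''  0  0  0  0  0  0  0  0  0  0  0
 G  0  0  0  0  1  1  1  1  1  1  1
 C  0  0  0  0  1  1  1  1  1  1  2
 T  0  1  1  1  1  1  1  2  2  2  2
 A  0  1  1  1  1  1  2  2  3  3  3
 G  0  1  1  1  2  2  2  2  3  3  3
 G  0  1  1  1  2  3  3  3  3  3  3
 A  0  1  1  1  2  3  4  4  4  4  4
 G  0  1  1  1  2  3  4  4  4  4  4
 C  0  1  1  1  2  3  4  4  4  4  5

4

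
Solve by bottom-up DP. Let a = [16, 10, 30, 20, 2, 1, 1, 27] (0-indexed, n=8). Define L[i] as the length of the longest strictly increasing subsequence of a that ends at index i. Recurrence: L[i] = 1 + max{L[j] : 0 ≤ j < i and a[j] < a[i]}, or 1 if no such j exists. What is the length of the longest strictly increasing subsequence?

   i    0    1    2    3    4    5    6    7
a[i]   16   10   30   20    2    1    1   27
L[i]    1    1    2    2    1    1    1    3

3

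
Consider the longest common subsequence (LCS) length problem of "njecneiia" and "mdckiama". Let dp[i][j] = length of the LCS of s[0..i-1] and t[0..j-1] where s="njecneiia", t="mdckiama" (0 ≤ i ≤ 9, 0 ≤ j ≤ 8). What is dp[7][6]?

   ''  m  d  c  k  i  a  m  a
''  0  0  0  0  0  0  0  0  0
 n  0  0  0  0  0  0  0  0  0
 j  0  0  0  0  0  0  0  0  0
 e  0  0  0  0  0  0  0  0  0
 c  0  0  0  1  1  1  1  1  1
 n  0  0  0  1  1  1  1  1  1
 e  0  0  0  1  1  1  1  1  1
 i  0  0  0  1  1  2  2  2  2
 i  0  0  0  1  1  2  2  2  2
 a  0  0  0  1  1  2  3  3  3

2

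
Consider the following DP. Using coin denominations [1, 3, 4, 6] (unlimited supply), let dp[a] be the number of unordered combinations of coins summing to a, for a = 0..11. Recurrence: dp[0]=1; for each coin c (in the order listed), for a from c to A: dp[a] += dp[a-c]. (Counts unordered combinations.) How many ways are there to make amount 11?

after  coin     0     1     2     3     4     5     6     7     8     9    10    11
          1     1     1     1     1     1     1     1     1     1     1     1     1
          3     1     1     1     2     2     2     3     3     3     4     4     4
          4     1     1     1     2     3     3     4     5     6     7     8     9
          6     1     1     1     2     3     3     5     6     7     9    11    12

12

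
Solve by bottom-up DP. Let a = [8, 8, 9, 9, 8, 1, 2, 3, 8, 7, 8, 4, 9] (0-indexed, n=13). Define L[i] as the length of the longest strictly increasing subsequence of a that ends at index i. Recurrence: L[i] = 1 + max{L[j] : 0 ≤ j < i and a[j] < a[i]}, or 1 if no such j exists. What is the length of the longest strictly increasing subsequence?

   i    0    1    2    3    4    5    6    7    8    9   10   11   12
a[i]    8    8    9    9    8    1    2    3    8    7    8    4    9
L[i]    1    1    2    2    1    1    2    3    4    4    5    4    6

6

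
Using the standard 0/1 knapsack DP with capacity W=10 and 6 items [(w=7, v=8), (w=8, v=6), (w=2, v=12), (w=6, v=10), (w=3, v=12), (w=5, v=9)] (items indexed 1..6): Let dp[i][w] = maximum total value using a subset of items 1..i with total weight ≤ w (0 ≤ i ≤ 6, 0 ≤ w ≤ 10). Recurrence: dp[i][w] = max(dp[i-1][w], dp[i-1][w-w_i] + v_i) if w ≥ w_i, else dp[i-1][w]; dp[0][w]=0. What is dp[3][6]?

i\w   0   1   2   3   4   5   6   7   8   9  10
  0   0   0   0   0   0   0   0   0   0   0   0
  1   0   0   0   0   0   0   0   8   8   8   8
  2   0   0   0   0   0   0   0   8   8   8   8
  3   0   0  12  12  12  12  12  12  12  20  20
  4   0   0  12  12  12  12  12  12  22  22  22
  5   0   0  12  12  12  24  24  24  24  24  24
  6   0   0  12  12  12  24  24  24  24  24  33

12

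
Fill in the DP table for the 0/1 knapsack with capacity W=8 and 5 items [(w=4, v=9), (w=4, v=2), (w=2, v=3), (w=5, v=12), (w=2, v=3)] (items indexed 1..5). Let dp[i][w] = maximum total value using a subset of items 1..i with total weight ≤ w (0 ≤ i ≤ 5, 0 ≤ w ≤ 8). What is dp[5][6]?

12

i\w   0   1   2   3   4   5   6   7   8
  0   0   0   0   0   0   0   0   0   0
  1   0   0   0   0   9   9   9   9   9
  2   0   0   0   0   9   9   9   9  11
  3   0   0   3   3   9   9  12  12  12
  4   0   0   3   3   9  12  12  15  15
  5   0   0   3   3   9  12  12  15  15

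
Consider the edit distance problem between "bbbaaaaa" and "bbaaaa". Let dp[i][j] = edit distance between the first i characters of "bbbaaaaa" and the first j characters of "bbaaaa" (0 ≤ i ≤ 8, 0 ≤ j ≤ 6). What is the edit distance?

2

   ''  b  b  a  a  a  a
''  0  1  2  3  4  5  6
 b  1  0  1  2  3  4  5
 b  2  1  0  1  2  3  4
 b  3  2  1  1  2  3  4
 a  4  3  2  1  1  2  3
 a  5  4  3  2  1  1  2
 a  6  5  4  3  2  1  1
 a  7  6  5  4  3  2  1
 a  8  7  6  5  4  3  2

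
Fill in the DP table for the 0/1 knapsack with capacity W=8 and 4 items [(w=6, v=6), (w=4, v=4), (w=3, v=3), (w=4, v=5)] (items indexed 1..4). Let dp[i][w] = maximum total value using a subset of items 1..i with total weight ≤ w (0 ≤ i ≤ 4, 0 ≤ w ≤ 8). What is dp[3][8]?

7

i\w   0   1   2   3   4   5   6   7   8
  0   0   0   0   0   0   0   0   0   0
  1   0   0   0   0   0   0   6   6   6
  2   0   0   0   0   4   4   6   6   6
  3   0   0   0   3   4   4   6   7   7
  4   0   0   0   3   5   5   6   8   9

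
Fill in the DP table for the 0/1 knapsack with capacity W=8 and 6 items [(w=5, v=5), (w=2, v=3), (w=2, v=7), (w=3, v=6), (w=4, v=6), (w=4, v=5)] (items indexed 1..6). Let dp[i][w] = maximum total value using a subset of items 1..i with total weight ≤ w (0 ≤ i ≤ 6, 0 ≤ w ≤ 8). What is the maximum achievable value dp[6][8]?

16

i\w   0   1   2   3   4   5   6   7   8
  0   0   0   0   0   0   0   0   0   0
  1   0   0   0   0   0   5   5   5   5
  2   0   0   3   3   3   5   5   8   8
  3   0   0   7   7  10  10  10  12  12
  4   0   0   7   7  10  13  13  16  16
  5   0   0   7   7  10  13  13  16  16
  6   0   0   7   7  10  13  13  16  16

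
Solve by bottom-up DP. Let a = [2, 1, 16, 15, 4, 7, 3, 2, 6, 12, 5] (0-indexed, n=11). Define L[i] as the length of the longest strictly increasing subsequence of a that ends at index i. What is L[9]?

   i    0    1    2    3    4    5    6    7    8    9   10
a[i]    2    1   16   15    4    7    3    2    6   12    5
L[i]    1    1    2    2    2    3    2    2    3    4    3

4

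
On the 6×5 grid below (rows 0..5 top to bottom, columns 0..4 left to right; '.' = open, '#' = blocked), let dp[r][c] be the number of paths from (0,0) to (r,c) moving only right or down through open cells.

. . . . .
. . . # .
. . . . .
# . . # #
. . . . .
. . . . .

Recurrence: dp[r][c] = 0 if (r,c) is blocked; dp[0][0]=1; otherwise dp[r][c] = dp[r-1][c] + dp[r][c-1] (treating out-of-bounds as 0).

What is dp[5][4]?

r\c   0   1   2   3   4
  0   1   1   1   1   1
  1   1   2   3   0   1
  2   1   3   6   6   7
  3   0   3   9   0   0
  4   0   3  12  12  12
  5   0   3  15  27  39

39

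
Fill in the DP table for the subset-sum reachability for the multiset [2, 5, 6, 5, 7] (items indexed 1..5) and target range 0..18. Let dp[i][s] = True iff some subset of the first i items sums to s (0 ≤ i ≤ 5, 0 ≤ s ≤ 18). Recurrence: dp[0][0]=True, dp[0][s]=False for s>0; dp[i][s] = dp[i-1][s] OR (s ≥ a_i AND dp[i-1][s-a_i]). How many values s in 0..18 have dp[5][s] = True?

16

i\s   0   1   2   3   4   5   6   7   8   9  10  11  12  13  14  15  16  17  18
  0   T   F   F   F   F   F   F   F   F   F   F   F   F   F   F   F   F   F   F
  1   T   F   T   F   F   F   F   F   F   F   F   F   F   F   F   F   F   F   F
  2   T   F   T   F   F   T   F   T   F   F   F   F   F   F   F   F   F   F   F
  3   T   F   T   F   F   T   T   T   T   F   F   T   F   T   F   F   F   F   F
  4   T   F   T   F   F   T   T   T   T   F   T   T   T   T   F   F   T   F   T
  5   T   F   T   F   F   T   T   T   T   T   T   T   T   T   T   T   T   T   T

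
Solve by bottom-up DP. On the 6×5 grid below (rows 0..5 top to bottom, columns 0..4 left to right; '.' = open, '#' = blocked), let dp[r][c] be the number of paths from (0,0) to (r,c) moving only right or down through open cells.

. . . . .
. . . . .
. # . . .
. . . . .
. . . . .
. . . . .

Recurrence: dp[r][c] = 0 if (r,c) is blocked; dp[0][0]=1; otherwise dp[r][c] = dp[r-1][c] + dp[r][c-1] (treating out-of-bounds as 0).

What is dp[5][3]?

26

r\c   0   1   2   3   4
  0   1   1   1   1   1
  1   1   2   3   4   5
  2   1   0   3   7  12
  3   1   1   4  11  23
  4   1   2   6  17  40
  5   1   3   9  26  66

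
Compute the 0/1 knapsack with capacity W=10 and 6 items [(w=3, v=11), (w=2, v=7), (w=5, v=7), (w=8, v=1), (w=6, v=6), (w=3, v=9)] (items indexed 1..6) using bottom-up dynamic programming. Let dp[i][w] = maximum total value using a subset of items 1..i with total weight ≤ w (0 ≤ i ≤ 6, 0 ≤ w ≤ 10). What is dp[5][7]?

i\w   0   1   2   3   4   5   6   7   8   9  10
  0   0   0   0   0   0   0   0   0   0   0   0
  1   0   0   0  11  11  11  11  11  11  11  11
  2   0   0   7  11  11  18  18  18  18  18  18
  3   0   0   7  11  11  18  18  18  18  18  25
  4   0   0   7  11  11  18  18  18  18  18  25
  5   0   0   7  11  11  18  18  18  18  18  25
  6   0   0   7  11  11  18  20  20  27  27  27

18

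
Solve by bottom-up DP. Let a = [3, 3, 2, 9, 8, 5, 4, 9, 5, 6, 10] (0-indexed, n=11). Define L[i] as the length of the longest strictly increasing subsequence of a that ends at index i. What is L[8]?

   i    0    1    2    3    4    5    6    7    8    9   10
a[i]    3    3    2    9    8    5    4    9    5    6   10
L[i]    1    1    1    2    2    2    2    3    3    4    5

3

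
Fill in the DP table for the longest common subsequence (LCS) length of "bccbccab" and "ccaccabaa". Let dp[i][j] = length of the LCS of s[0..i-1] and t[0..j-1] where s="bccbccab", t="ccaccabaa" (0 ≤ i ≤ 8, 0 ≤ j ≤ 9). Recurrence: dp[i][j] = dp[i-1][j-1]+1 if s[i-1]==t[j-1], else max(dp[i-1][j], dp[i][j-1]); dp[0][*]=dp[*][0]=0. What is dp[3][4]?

2

   ''  c  c  a  c  c  a  b  a  a
''  0  0  0  0  0  0  0  0  0  0
 b  0  0  0  0  0  0  0  1  1  1
 c  0  1  1  1  1  1  1  1  1  1
 c  0  1  2  2  2  2  2  2  2  2
 b  0  1  2  2  2  2  2  3  3  3
 c  0  1  2  2  3  3  3  3  3  3
 c  0  1  2  2  3  4  4  4  4  4
 a  0  1  2  3  3  4  5  5  5  5
 b  0  1  2  3  3  4  5  6  6  6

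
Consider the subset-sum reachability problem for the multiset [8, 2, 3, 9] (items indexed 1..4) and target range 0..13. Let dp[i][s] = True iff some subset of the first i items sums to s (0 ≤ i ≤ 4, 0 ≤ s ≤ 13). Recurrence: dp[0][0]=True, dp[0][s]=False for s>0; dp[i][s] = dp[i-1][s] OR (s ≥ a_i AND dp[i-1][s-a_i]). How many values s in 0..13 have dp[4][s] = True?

10

i\s   0   1   2   3   4   5   6   7   8   9  10  11  12  13
  0   T   F   F   F   F   F   F   F   F   F   F   F   F   F
  1   T   F   F   F   F   F   F   F   T   F   F   F   F   F
  2   T   F   T   F   F   F   F   F   T   F   T   F   F   F
  3   T   F   T   T   F   T   F   F   T   F   T   T   F   T
  4   T   F   T   T   F   T   F   F   T   T   T   T   T   T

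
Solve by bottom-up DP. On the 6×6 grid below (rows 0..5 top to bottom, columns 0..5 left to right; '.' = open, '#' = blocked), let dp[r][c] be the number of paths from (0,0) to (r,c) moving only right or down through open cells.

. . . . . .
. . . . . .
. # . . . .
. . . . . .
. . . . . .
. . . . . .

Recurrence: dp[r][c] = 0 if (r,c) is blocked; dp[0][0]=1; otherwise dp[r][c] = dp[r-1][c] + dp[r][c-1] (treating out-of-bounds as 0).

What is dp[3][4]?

23

r\c   0   1   2   3   4   5
  0   1   1   1   1   1   1
  1   1   2   3   4   5   6
  2   1   0   3   7  12  18
  3   1   1   4  11  23  41
  4   1   2   6  17  40  81
  5   1   3   9  26  66 147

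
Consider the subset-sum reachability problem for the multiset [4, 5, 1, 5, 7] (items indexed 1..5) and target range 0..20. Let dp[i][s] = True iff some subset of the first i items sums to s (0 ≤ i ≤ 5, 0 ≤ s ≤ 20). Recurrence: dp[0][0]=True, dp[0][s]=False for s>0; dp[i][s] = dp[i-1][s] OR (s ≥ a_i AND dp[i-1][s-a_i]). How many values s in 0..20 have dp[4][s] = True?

10

i\s   0   1   2   3   4   5   6   7   8   9  10  11  12  13  14  15  16  17  18  19  20
  0   T   F   F   F   F   F   F   F   F   F   F   F   F   F   F   F   F   F   F   F   F
  1   T   F   F   F   T   F   F   F   F   F   F   F   F   F   F   F   F   F   F   F   F
  2   T   F   F   F   T   T   F   F   F   T   F   F   F   F   F   F   F   F   F   F   F
  3   T   T   F   F   T   T   T   F   F   T   T   F   F   F   F   F   F   F   F   F   F
  4   T   T   F   F   T   T   T   F   F   T   T   T   F   F   T   T   F   F   F   F   F
  5   T   T   F   F   T   T   T   T   T   T   T   T   T   T   T   T   T   T   T   F   F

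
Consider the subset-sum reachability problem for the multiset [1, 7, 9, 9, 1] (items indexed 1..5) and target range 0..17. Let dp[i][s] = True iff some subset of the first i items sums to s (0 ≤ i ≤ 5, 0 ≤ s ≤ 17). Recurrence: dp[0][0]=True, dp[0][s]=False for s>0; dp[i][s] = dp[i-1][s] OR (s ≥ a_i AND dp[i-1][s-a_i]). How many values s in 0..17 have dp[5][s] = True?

10

i\s   0   1   2   3   4   5   6   7   8   9  10  11  12  13  14  15  16  17
  0   T   F   F   F   F   F   F   F   F   F   F   F   F   F   F   F   F   F
  1   T   T   F   F   F   F   F   F   F   F   F   F   F   F   F   F   F   F
  2   T   T   F   F   F   F   F   T   T   F   F   F   F   F   F   F   F   F
  3   T   T   F   F   F   F   F   T   T   T   T   F   F   F   F   F   T   T
  4   T   T   F   F   F   F   F   T   T   T   T   F   F   F   F   F   T   T
  5   T   T   T   F   F   F   F   T   T   T   T   T   F   F   F   F   T   T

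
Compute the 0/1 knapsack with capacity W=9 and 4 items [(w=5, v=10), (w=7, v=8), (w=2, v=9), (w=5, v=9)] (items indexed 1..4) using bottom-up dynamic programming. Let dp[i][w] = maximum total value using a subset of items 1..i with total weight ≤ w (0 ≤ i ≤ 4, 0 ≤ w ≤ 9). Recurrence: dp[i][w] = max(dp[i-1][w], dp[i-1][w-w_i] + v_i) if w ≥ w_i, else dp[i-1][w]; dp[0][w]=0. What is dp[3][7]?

19

i\w   0   1   2   3   4   5   6   7   8   9
  0   0   0   0   0   0   0   0   0   0   0
  1   0   0   0   0   0  10  10  10  10  10
  2   0   0   0   0   0  10  10  10  10  10
  3   0   0   9   9   9  10  10  19  19  19
  4   0   0   9   9   9  10  10  19  19  19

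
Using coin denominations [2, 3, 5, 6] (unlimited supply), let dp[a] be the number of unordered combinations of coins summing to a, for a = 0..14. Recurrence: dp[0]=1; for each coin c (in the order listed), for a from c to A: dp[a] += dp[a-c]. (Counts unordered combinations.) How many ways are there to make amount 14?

after  coin     0     1     2     3     4     5     6     7     8     9    10    11    12    13    14
          2     1     0     1     0     1     0     1     0     1     0     1     0     1     0     1
          3     1     0     1     1     1     1     2     1     2     2     2     2     3     2     3
          5     1     0     1     1     1     2     2     2     3     3     4     4     5     5     6
          6     1     0     1     1     1     2     3     2     4     4     5     6     8     7    10

10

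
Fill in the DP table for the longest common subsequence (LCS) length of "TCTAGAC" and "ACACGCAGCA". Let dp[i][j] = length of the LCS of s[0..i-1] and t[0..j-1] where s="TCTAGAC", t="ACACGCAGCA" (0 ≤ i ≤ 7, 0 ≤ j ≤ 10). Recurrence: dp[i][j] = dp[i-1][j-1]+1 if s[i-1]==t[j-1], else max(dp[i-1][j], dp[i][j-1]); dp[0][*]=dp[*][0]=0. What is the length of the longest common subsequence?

5

   ''  A  C  A  C  G  C  A  G  C  A
''  0  0  0  0  0  0  0  0  0  0  0
 T  0  0  0  0  0  0  0  0  0  0  0
 C  0  0  1  1  1  1  1  1  1  1  1
 T  0  0  1  1  1  1  1  1  1  1  1
 A  0  1  1  2  2  2  2  2  2  2  2
 G  0  1  1  2  2  3  3  3  3  3  3
 A  0  1  1  2  2  3  3  4  4  4  4
 C  0  1  2  2  3  3  4  4  4  5  5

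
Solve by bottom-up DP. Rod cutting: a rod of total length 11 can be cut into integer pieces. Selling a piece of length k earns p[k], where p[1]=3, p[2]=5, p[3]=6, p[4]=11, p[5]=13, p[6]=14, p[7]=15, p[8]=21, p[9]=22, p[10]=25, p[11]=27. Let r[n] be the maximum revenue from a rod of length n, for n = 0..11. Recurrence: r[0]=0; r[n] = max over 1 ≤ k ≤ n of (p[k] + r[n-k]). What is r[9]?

   n    0    1    2    3    4    5    6    7    8    9   10   11
r[n]    0    3    6    9   12   15   18   21   24   27   30   33

27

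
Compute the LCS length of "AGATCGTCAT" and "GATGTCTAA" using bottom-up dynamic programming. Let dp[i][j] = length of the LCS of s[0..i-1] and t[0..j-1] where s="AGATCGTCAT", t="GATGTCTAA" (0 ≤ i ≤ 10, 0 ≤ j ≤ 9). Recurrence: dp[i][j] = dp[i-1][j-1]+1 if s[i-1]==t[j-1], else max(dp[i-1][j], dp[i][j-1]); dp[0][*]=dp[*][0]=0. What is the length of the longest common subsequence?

7

   ''  G  A  T  G  T  C  T  A  A
''  0  0  0  0  0  0  0  0  0  0
 A  0  0  1  1  1  1  1  1  1  1
 G  0  1  1  1  2  2  2  2  2  2
 A  0  1  2  2  2  2  2  2  3  3
 T  0  1  2  3  3  3  3  3  3  3
 C  0  1  2  3  3  3  4  4  4  4
 G  0  1  2  3  4  4  4  4  4  4
 T  0  1  2  3  4  5  5  5  5  5
 C  0  1  2  3  4  5  6  6  6  6
 A  0  1  2  3  4  5  6  6  7  7
 T  0  1  2  3  4  5  6  7  7  7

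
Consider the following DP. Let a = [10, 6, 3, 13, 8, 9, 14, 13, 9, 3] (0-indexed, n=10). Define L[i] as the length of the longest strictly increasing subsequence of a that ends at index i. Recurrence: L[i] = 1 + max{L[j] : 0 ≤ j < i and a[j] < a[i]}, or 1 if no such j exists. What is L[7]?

4

   i    0    1    2    3    4    5    6    7    8    9
a[i]   10    6    3   13    8    9   14   13    9    3
L[i]    1    1    1    2    2    3    4    4    3    1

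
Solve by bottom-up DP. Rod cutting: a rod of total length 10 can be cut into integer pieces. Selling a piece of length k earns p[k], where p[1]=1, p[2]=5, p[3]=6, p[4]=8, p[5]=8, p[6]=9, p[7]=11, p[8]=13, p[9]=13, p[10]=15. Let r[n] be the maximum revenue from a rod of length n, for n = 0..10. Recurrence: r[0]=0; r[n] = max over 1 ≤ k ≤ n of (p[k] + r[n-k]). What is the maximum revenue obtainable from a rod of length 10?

   n    0    1    2    3    4    5    6    7    8    9   10
r[n]    0    1    5    6   10   11   15   16   20   21   25

25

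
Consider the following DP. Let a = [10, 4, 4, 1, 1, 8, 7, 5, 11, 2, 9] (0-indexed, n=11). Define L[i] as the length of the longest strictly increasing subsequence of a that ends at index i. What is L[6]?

2

   i    0    1    2    3    4    5    6    7    8    9   10
a[i]   10    4    4    1    1    8    7    5   11    2    9
L[i]    1    1    1    1    1    2    2    2    3    2    3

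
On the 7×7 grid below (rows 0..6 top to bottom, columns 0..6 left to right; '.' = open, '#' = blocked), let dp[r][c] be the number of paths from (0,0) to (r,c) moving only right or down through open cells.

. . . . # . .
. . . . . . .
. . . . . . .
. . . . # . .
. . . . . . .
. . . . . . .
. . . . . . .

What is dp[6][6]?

r\c   0   1   2   3   4   5   6
  0   1   1   1   1   0   0   0
  1   1   2   3   4   4   4   4
  2   1   3   6  10  14  18  22
  3   1   4  10  20   0  18  40
  4   1   5  15  35  35  53  93
  5   1   6  21  56  91 144 237
  6   1   7  28  84 175 319 556

556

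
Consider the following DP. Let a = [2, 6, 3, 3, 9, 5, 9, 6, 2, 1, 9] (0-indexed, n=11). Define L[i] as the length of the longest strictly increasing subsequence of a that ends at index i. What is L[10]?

   i    0    1    2    3    4    5    6    7    8    9   10
a[i]    2    6    3    3    9    5    9    6    2    1    9
L[i]    1    2    2    2    3    3    4    4    1    1    5

5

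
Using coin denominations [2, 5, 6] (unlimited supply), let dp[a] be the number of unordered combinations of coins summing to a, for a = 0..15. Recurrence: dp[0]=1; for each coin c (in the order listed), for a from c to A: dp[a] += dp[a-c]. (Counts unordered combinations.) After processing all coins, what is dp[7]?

1

after  coin     0     1     2     3     4     5     6     7     8     9    10    11    12    13    14    15
          2     1     0     1     0     1     0     1     0     1     0     1     0     1     0     1     0
          5     1     0     1     0     1     1     1     1     1     1     2     1     2     1     2     2
          6     1     0     1     0     1     1     2     1     2     1     3     2     4     2     4     3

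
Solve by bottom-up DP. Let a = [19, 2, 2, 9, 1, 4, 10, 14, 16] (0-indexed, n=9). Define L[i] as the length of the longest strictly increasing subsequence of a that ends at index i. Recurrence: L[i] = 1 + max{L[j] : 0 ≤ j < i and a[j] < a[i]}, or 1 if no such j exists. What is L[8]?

5

   i    0    1    2    3    4    5    6    7    8
a[i]   19    2    2    9    1    4   10   14   16
L[i]    1    1    1    2    1    2    3    4    5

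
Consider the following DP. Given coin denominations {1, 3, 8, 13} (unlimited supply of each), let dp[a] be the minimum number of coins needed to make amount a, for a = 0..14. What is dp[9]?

 a  0  1  2  3  4  5  6  7  8  9 10 11 12 13 14
dp  0  1  2  1  2  3  2  3  1  2  3  2  3  1  2

2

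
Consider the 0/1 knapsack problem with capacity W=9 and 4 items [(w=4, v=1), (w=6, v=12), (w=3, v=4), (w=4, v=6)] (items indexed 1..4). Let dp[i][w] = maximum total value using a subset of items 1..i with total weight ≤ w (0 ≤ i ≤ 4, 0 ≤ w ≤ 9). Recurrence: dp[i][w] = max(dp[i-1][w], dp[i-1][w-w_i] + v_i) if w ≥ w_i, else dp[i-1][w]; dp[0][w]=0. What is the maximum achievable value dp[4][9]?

i\w   0   1   2   3   4   5   6   7   8   9
  0   0   0   0   0   0   0   0   0   0   0
  1   0   0   0   0   1   1   1   1   1   1
  2   0   0   0   0   1   1  12  12  12  12
  3   0   0   0   4   4   4  12  12  12  16
  4   0   0   0   4   6   6  12  12  12  16

16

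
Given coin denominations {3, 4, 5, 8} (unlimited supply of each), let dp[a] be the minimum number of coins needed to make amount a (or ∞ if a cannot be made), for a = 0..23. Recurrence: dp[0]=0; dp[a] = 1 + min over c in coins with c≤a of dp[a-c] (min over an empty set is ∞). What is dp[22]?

 a  0  1  2  3  4  5  6  7  8  9 10 11 12 13 14 15 16 17 18 19 20 21 22 23
dp  0  -  -  1  1  1  2  2  1  2  2  2  2  2  3  3  2  3  3  3  3  3  4  4
(- denotes ∞ / unreachable)

4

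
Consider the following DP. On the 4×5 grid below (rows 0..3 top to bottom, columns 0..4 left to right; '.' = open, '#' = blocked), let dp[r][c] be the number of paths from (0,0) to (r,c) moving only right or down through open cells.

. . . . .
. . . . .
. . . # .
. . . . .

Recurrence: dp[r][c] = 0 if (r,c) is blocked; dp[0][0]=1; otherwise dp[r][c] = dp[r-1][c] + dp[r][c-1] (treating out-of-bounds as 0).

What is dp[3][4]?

r\c   0   1   2   3   4
  0   1   1   1   1   1
  1   1   2   3   4   5
  2   1   3   6   0   5
  3   1   4  10  10  15

15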